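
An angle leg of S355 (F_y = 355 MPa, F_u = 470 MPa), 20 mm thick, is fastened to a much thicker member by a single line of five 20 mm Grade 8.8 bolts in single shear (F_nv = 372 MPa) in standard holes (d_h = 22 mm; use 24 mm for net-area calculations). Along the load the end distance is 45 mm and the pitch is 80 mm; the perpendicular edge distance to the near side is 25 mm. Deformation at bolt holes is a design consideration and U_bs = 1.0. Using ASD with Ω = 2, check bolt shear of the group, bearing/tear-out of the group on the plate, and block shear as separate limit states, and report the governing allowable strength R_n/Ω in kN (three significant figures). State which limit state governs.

292 kN (bolt shear governs)

Bolt shear: A_b = π·20²/4 = 314.2 mm²; R_n = 372 × 314.2 × 5 × 1 / 1000 = 584.3 kN → 584.3 / 2 = 292 kN.
Bearing: edge l_c = 34, r_n = 383.5 kN; interior l_c = 58, r_n = 451.2 kN; R_n = 383.5 + 4·451.2 = 2188 kN → 1090 kN.
Block shear: A_gv = 7300, A_nv = 5140, A_nt = 260 mm²; R_n = min(0.6F_uA_nv, 0.6F_yA_gv) + U_bs·F_u·A_nt = 1572 kN → 786 kN.
Bolt shear governs: 292 kN.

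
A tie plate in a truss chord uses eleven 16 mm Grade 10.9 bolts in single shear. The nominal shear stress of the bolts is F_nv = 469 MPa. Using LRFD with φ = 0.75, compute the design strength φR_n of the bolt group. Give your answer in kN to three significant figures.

A_b = π × 16² / 4 = 201.1 mm².
R_n = F_nv · A_b · n · n_s = 469 × 201.1 × 11 × 1 / 1000 = 1037 kN.
Design strength φR_n = 0.75 × 1037 = 778 kN.

778 kN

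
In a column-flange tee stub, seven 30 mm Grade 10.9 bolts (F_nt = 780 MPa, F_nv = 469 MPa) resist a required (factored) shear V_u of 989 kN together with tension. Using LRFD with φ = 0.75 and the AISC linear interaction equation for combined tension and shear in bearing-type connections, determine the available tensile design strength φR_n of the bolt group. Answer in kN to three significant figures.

A_b = π·30²/4 = 706.9 mm²; f_rv = 989 × 1000 / (7 × 706.9) = 199.9 MPa.
F'_nt = 1.3 F_nt − (F_nt / φF_nv) f_rv = 1.3·780 − (780/(0.75·469))·199.9 = 570.8 MPa, capped at F_nt → F'_nt = 570.8 MPa.
R_n = F'_nt · A_b · n = 570.8 × 706.9 × 7 / 1000 = 2824 kN.
Design strength φR_n = 0.75 × 2824 = 2120 kN.

2120 kN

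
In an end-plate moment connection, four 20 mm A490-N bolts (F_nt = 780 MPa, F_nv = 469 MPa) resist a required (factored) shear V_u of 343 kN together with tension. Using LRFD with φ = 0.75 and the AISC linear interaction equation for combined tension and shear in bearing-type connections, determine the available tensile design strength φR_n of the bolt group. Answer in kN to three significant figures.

385 kN

A_b = π·20²/4 = 314.2 mm²; f_rv = 343 × 1000 / (4 × 314.2) = 273 MPa.
F'_nt = 1.3 F_nt − (F_nt / φF_nv) f_rv = 1.3·780 − (780/(0.75·469))·273 = 408.7 MPa, capped at F_nt → F'_nt = 408.7 MPa.
R_n = F'_nt · A_b · n = 408.7 × 314.2 × 4 / 1000 = 513.6 kN.
Design strength φR_n = 0.75 × 513.6 = 385 kN.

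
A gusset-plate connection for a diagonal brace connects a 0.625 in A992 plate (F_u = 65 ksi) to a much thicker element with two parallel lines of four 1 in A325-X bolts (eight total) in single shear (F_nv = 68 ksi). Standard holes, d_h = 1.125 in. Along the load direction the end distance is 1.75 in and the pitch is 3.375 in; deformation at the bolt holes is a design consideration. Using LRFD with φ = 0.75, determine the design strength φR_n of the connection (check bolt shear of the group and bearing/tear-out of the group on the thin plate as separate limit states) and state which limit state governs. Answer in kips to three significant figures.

320 kips (bolt shear governs)

Bolt shear: A_b = π·1²/4 = 0.7854 in²; R_n = 68 × 0.7854 × 8 × 1 = 427.3 kips → 0.75 × 427.3 = 320 kips.
Bearing (1.2 l_c t F_u ≤ 2.4 d t F_u): upper limit = 2.4·1·0.625·65 = 97.5 kips.
  Edge l_c = 1.75 − 1.125/2 = 1.188 → r_n = 57.89 kips; interior l_c = 3.375 − 1.125 = 2.25 → r_n = 97.5 kips.
  R_n,bearing = 2·57.89 + 6·97.5 = 700.8 kips → 0.75 × 700.8 = 526 kips.
Bolt shear governs: 320 kips.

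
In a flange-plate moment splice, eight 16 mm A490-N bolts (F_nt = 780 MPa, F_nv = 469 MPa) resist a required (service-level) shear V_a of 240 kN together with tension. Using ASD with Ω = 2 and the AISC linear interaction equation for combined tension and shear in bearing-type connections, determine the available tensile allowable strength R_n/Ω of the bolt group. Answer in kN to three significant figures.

416 kN

A_b = π·16²/4 = 201.1 mm²; f_rv = 240 × 1000 / (8 × 201.1) = 149.2 MPa.
F'_nt = 1.3 F_nt − (Ω F_nt / F_nv) f_rv = 1.3·780 − (2·780/469)·149.2 = 517.7 MPa, capped at F_nt → F'_nt = 517.7 MPa.
R_n = F'_nt · A_b · n = 517.7 × 201.1 × 8 / 1000 = 832.7 kN.
Allowable strength R_n/Ω = 832.7 / 2 = 416 kN.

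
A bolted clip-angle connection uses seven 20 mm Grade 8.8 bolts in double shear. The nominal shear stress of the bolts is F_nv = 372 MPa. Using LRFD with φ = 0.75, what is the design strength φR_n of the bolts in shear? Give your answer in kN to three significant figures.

1230 kN

A_b = π × 20² / 4 = 314.2 mm².
R_n = F_nv · A_b · n · n_s = 372 × 314.2 × 7 × 2 / 1000 = 1636 kN.
Design strength φR_n = 0.75 × 1636 = 1230 kN.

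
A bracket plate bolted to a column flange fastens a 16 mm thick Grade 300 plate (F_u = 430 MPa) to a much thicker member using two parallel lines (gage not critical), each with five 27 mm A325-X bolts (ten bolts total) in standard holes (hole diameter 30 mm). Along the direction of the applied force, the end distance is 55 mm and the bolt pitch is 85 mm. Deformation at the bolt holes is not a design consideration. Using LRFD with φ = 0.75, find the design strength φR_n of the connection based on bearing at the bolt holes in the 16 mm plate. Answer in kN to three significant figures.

Per bolt r_n = 1.5 l_c t F_u ≤ 3.0 d t F_u; upper limit = 3.0 × 27 × 16 × 430 / 1000 = 557.3 kN.
Edge bolt: l_c = 55 − 30/2 = 40 mm → 1.5 × 40 × 16 × 430 / 1000 = 412.8 → r_n = 412.8 kN.
Interior bolts: l_c = 85 − 30 = 55 mm → 1.5 × 55 × 16 × 430 / 1000 = 567.6 → r_n = 557.3 kN.
R_n = 2 × 412.8 + 8 × 557.3 = 5284 kN.
Design strength φR_n = 0.75 × 5284 = 3960 kN.

3960 kN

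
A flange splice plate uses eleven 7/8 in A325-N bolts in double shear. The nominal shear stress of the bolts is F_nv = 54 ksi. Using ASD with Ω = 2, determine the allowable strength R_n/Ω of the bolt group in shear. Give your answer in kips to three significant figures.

A_b = π × 0.875² / 4 = 0.6013 in².
R_n = F_nv · A_b · n · n_s = 54 × 0.6013 × 11 × 2 = 714.4 kips.
Allowable strength R_n/Ω = 714.4 / 2 = 357 kips.

357 kips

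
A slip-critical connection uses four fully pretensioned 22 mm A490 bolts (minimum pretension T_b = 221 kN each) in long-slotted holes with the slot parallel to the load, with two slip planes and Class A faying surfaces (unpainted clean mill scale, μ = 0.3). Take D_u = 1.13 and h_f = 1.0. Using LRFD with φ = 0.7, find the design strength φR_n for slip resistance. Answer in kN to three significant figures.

420 kN

R_n = μ · D_u · h_f · T_b · n_s · n_b = 0.3 × 1.13 × 1.0 × 221 × 2 × 4 = 599.4 kN.
Design strength φR_n = 0.7 × 599.4 = 420 kN.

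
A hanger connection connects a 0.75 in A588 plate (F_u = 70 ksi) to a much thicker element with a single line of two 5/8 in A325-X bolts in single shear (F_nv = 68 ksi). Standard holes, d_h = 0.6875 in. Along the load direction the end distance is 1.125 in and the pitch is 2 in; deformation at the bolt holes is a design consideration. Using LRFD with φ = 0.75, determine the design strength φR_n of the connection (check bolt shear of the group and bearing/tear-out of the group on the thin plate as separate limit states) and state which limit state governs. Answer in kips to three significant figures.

Bolt shear: A_b = π·0.625²/4 = 0.3068 in²; R_n = 68 × 0.3068 × 2 × 1 = 41.72 kips → 0.75 × 41.72 = 31.3 kips.
Bearing (1.2 l_c t F_u ≤ 2.4 d t F_u): upper limit = 2.4·0.625·0.75·70 = 78.75 kips.
  Edge l_c = 1.125 − 0.6875/2 = 0.7812 → r_n = 49.22 kips; interior l_c = 2 − 0.6875 = 1.312 → r_n = 78.75 kips.
  R_n,bearing = 1·49.22 + 1·78.75 = 128 kips → 0.75 × 128 = 96 kips.
Bolt shear governs: 31.3 kips.

31.3 kips (bolt shear governs)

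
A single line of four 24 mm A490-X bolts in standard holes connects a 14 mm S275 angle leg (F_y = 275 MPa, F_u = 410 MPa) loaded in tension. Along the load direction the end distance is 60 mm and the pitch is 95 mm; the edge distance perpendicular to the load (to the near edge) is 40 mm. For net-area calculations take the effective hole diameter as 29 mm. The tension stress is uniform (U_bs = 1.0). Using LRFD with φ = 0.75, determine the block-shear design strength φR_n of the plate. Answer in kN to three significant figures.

707 kN

Shear plane L_v = 60 + 3·95 = 345 mm; A_gv = 345 × 14 = 4830 mm².
A_nv = (345 − 3.5·29) × 14 = 3409 mm².
A_nt = (40 − 0.5·29) × 14 = 357 mm².
0.6 F_u A_nv = 838.6 kN; 0.6 F_y A_gv = 797 kN → shear yielding governs the shear term.
R_n = 797 + 1.0 × 410 × 357 / 1000 = 943.3 kN.
Design strength φR_n = 0.75 × 943.3 = 707 kN.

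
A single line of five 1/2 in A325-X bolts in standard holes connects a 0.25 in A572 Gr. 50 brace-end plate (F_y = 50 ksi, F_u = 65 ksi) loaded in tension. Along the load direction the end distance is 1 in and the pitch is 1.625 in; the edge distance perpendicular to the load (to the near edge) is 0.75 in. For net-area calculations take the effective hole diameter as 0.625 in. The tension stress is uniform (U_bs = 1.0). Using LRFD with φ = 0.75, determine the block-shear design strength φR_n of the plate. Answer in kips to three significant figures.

39.6 kips

Shear plane L_v = 1 + 4·1.625 = 7.5 in; A_gv = 7.5 × 0.25 = 1.875 in².
A_nv = (7.5 − 4.5·0.625) × 0.25 = 1.172 in².
A_nt = (0.75 − 0.5·0.625) × 0.25 = 0.1094 in².
0.6 F_u A_nv = 45.7 kips; 0.6 F_y A_gv = 56.25 kips → shear rupture governs the shear term.
R_n = 45.7 + 1.0 × 65 × 0.1094 = 52.81 kips.
Design strength φR_n = 0.75 × 52.81 = 39.6 kips.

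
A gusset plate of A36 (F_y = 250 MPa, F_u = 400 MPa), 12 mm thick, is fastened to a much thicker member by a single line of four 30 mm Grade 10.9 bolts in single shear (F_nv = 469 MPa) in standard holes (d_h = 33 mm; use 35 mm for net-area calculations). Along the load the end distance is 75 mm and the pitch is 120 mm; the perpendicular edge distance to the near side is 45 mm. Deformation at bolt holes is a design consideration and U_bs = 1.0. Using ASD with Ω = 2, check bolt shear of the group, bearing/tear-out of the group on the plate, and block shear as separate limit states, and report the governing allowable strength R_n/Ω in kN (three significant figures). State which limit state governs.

Bolt shear: A_b = π·30²/4 = 706.9 mm²; R_n = 469 × 706.9 × 4 × 1 / 1000 = 1326 kN → 1326 / 2 = 663 kN.
Bearing: edge l_c = 58.5, r_n = 337 kN; interior l_c = 87, r_n = 345.6 kN; R_n = 337 + 3·345.6 = 1374 kN → 687 kN.
Block shear: A_gv = 5220, A_nv = 3750, A_nt = 330 mm²; R_n = min(0.6F_uA_nv, 0.6F_yA_gv) + U_bs·F_u·A_nt = 915 kN → 458 kN.
Block shear governs: 458 kN.

458 kN (block shear governs)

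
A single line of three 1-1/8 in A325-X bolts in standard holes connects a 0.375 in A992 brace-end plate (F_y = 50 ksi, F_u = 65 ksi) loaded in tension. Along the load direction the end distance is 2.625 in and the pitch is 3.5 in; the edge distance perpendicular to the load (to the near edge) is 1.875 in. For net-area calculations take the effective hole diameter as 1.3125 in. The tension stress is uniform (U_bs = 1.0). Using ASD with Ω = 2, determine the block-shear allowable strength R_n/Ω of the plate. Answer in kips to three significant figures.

61.2 kips

Shear plane L_v = 2.625 + 2·3.5 = 9.625 in; A_gv = 9.625 × 0.375 = 3.609 in².
A_nv = (9.625 − 2.5·1.3125) × 0.375 = 2.379 in².
A_nt = (1.875 − 0.5·1.3125) × 0.375 = 0.457 in².
0.6 F_u A_nv = 92.78 kips; 0.6 F_y A_gv = 108.3 kips → shear rupture governs the shear term.
R_n = 92.78 + 1.0 × 65 × 0.457 = 122.5 kips.
Allowable strength R_n/Ω = 122.5 / 2 = 61.2 kips.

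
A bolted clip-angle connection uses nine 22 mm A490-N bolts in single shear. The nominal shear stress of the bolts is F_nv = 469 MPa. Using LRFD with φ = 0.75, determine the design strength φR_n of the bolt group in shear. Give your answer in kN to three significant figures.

1200 kN

A_b = π × 22² / 4 = 380.1 mm².
R_n = F_nv · A_b · n · n_s = 469 × 380.1 × 9 × 1 / 1000 = 1605 kN.
Design strength φR_n = 0.75 × 1605 = 1200 kN.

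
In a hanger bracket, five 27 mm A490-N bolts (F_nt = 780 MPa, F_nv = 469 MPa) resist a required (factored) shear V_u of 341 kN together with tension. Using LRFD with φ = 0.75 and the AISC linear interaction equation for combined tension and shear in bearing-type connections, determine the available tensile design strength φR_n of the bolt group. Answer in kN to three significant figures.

A_b = π·27²/4 = 572.6 mm²; f_rv = 341 × 1000 / (5 × 572.6) = 119.1 MPa.
F'_nt = 1.3 F_nt − (F_nt / φF_nv) f_rv = 1.3·780 − (780/(0.75·469))·119.1 = 749.9 MPa, capped at F_nt → F'_nt = 749.9 MPa.
R_n = F'_nt · A_b · n = 749.9 × 572.6 × 5 / 1000 = 2147 kN.
Design strength φR_n = 0.75 × 2147 = 1610 kN.

1610 kN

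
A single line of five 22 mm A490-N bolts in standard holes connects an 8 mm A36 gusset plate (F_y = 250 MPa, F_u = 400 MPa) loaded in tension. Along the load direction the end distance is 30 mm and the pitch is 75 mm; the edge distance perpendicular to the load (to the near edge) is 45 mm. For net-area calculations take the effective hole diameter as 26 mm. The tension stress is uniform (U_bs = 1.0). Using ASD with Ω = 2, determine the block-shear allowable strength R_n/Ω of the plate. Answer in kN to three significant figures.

249 kN

Shear plane L_v = 30 + 4·75 = 330 mm; A_gv = 330 × 8 = 2640 mm².
A_nv = (330 − 4.5·26) × 8 = 1704 mm².
A_nt = (45 − 0.5·26) × 8 = 256 mm².
0.6 F_u A_nv = 409 kN; 0.6 F_y A_gv = 396 kN → shear yielding governs the shear term.
R_n = 396 + 1.0 × 400 × 256 / 1000 = 498.4 kN.
Allowable strength R_n/Ω = 498.4 / 2 = 249 kN.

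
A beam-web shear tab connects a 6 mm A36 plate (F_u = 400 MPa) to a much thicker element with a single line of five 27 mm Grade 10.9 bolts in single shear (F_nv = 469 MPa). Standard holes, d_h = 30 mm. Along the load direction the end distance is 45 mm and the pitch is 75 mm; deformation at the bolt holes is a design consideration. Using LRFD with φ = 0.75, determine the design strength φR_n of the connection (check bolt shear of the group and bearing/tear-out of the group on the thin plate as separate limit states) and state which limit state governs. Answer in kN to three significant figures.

Bolt shear: A_b = π·27²/4 = 572.6 mm²; R_n = 469 × 572.6 × 5 × 1 / 1000 = 1343 kN → 0.75 × 1343 = 1010 kN.
Bearing (1.2 l_c t F_u ≤ 2.4 d t F_u): upper limit = 2.4·27·6·400 / 1000 = 155.5 kN.
  Edge l_c = 45 − 30/2 = 30 → r_n = 86.4 kN; interior l_c = 75 − 30 = 45 → r_n = 129.6 kN.
  R_n,bearing = 1·86.4 + 4·129.6 = 604.8 kN → 0.75 × 604.8 = 454 kN.
Bearing governs: 454 kN.

454 kN (bearing governs)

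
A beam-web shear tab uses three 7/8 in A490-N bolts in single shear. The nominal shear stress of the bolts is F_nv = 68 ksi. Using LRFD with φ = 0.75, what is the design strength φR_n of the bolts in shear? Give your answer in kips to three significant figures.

92 kips

A_b = π × 0.875² / 4 = 0.6013 in².
R_n = F_nv · A_b · n · n_s = 68 × 0.6013 × 3 × 1 = 122.7 kips.
Design strength φR_n = 0.75 × 122.7 = 92 kips.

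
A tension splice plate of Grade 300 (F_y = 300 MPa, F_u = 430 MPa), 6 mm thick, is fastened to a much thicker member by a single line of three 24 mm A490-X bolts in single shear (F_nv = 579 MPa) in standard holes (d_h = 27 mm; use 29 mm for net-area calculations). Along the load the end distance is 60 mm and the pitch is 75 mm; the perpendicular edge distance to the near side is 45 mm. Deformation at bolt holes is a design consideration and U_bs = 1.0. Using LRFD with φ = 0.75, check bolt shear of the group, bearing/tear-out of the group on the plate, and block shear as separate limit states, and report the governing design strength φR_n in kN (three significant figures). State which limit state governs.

219 kN (block shear governs)

Bolt shear: A_b = π·24²/4 = 452.4 mm²; R_n = 579 × 452.4 × 3 × 1 / 1000 = 785.8 kN → 0.75 × 785.8 = 589 kN.
Bearing: edge l_c = 46.5, r_n = 144 kN; interior l_c = 48, r_n = 148.6 kN; R_n = 144 + 2·148.6 = 441.2 kN → 331 kN.
Block shear: A_gv = 1260, A_nv = 825, A_nt = 183 mm²; R_n = min(0.6F_uA_nv, 0.6F_yA_gv) + U_bs·F_u·A_nt = 291.5 kN → 219 kN.
Block shear governs: 219 kN.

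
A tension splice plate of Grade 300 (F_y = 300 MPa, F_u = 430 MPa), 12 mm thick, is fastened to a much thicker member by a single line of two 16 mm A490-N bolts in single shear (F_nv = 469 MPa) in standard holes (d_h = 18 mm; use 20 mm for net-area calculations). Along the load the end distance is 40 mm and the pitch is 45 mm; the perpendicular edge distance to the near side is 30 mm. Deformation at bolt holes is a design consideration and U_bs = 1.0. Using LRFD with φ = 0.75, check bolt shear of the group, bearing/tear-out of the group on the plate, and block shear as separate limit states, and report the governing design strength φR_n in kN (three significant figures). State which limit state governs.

Bolt shear: A_b = π·16²/4 = 201.1 mm²; R_n = 469 × 201.1 × 2 × 1 / 1000 = 188.6 kN → 0.75 × 188.6 = 141 kN.
Bearing: edge l_c = 31, r_n = 192 kN; interior l_c = 27, r_n = 167.2 kN; R_n = 192 + 1·167.2 = 359.1 kN → 269 kN.
Block shear: A_gv = 1020, A_nv = 660, A_nt = 240 mm²; R_n = min(0.6F_uA_nv, 0.6F_yA_gv) + U_bs·F_u·A_nt = 273.5 kN → 205 kN.
Bolt shear governs: 141 kN.

141 kN (bolt shear governs)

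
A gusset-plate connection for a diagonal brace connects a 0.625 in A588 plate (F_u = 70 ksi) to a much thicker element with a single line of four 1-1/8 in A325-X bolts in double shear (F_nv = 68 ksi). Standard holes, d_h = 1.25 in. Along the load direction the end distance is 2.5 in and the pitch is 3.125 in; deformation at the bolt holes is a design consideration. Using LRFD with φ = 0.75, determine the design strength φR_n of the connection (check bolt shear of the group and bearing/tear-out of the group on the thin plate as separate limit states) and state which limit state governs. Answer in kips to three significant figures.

295 kips (bearing governs)

Bolt shear: A_b = π·1.125²/4 = 0.994 in²; R_n = 68 × 0.994 × 4 × 2 = 540.7 kips → 0.75 × 540.7 = 406 kips.
Bearing (1.2 l_c t F_u ≤ 2.4 d t F_u): upper limit = 2.4·1.125·0.625·70 = 118.1 kips.
  Edge l_c = 2.5 − 1.25/2 = 1.875 → r_n = 98.44 kips; interior l_c = 3.125 − 1.25 = 1.875 → r_n = 98.44 kips.
  R_n,bearing = 1·98.44 + 3·98.44 = 393.8 kips → 0.75 × 393.8 = 295 kips.
Bearing governs: 295 kips.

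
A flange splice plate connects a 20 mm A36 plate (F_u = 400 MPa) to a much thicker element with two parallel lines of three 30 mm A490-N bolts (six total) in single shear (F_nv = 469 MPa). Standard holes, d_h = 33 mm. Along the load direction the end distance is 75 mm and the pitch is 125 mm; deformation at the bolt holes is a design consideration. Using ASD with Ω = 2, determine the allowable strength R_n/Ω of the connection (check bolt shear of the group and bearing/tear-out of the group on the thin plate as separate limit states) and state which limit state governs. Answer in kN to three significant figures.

Bolt shear: A_b = π·30²/4 = 706.9 mm²; R_n = 469 × 706.9 × 6 × 1 / 1000 = 1989 kN → 1989 / 2 = 995 kN.
Bearing (1.2 l_c t F_u ≤ 2.4 d t F_u): upper limit = 2.4·30·20·400 / 1000 = 576 kN.
  Edge l_c = 75 − 33/2 = 58.5 → r_n = 561.6 kN; interior l_c = 125 − 33 = 92 → r_n = 576 kN.
  R_n,bearing = 2·561.6 + 4·576 = 3427 kN → 3427 / 2 = 1710 kN.
Bolt shear governs: 995 kN.

995 kN (bolt shear governs)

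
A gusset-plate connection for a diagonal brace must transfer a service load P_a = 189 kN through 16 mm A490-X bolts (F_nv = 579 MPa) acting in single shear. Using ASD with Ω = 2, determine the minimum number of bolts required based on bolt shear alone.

4 bolts

A_b = π·16²/4 = 201.1 mm².
Per-bolt allowable strength R_n/Ω = 579 × 201.1 × 1 / 1000 / 2 = 58.21 kN.
n ≥ 189 / 58.21 = 3.247 → use 4 bolts.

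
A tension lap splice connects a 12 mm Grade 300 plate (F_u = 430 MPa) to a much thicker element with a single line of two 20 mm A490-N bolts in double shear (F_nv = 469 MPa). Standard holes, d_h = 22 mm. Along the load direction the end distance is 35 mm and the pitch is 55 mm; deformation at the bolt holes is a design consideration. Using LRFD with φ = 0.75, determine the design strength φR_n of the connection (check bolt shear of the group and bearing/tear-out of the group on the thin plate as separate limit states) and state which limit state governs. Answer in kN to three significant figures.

265 kN (bearing governs)

Bolt shear: A_b = π·20²/4 = 314.2 mm²; R_n = 469 × 314.2 × 2 × 2 / 1000 = 589.4 kN → 0.75 × 589.4 = 442 kN.
Bearing (1.2 l_c t F_u ≤ 2.4 d t F_u): upper limit = 2.4·20·12·430 / 1000 = 247.7 kN.
  Edge l_c = 35 − 22/2 = 24 → r_n = 148.6 kN; interior l_c = 55 − 22 = 33 → r_n = 204.3 kN.
  R_n,bearing = 1·148.6 + 1·204.3 = 352.9 kN → 0.75 × 352.9 = 265 kN.
Bearing governs: 265 kN.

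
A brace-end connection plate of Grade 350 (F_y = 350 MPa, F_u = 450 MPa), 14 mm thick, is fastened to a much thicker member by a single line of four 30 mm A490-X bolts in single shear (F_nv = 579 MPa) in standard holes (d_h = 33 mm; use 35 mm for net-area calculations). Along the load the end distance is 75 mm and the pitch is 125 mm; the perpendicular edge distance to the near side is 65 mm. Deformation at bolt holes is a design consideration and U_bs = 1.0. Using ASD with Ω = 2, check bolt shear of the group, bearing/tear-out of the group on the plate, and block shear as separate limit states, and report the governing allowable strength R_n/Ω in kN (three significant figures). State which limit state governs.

769 kN (block shear governs)

Bolt shear: A_b = π·30²/4 = 706.9 mm²; R_n = 579 × 706.9 × 4 × 1 / 1000 = 1637 kN → 1637 / 2 = 819 kN.
Bearing: edge l_c = 58.5, r_n = 442.3 kN; interior l_c = 92, r_n = 453.6 kN; R_n = 442.3 + 3·453.6 = 1803 kN → 902 kN.
Block shear: A_gv = 6300, A_nv = 4585, A_nt = 665 mm²; R_n = min(0.6F_uA_nv, 0.6F_yA_gv) + U_bs·F_u·A_nt = 1537 kN → 769 kN.
Block shear governs: 769 kN.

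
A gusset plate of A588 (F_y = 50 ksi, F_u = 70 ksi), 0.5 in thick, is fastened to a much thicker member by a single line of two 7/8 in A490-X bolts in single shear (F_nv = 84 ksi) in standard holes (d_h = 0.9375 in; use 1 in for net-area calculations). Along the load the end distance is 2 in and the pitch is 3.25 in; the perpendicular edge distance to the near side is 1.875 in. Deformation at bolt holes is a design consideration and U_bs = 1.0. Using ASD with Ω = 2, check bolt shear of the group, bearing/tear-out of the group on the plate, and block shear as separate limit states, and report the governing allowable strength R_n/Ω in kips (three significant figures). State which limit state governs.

50.5 kips (bolt shear governs)

Bolt shear: A_b = π·0.875²/4 = 0.6013 in²; R_n = 84 × 0.6013 × 2 × 1 = 101 kips → 101 / 2 = 50.5 kips.
Bearing: edge l_c = 1.531, r_n = 64.31 kips; interior l_c = 2.312, r_n = 73.5 kips; R_n = 64.31 + 1·73.5 = 137.8 kips → 68.9 kips.
Block shear: A_gv = 2.625, A_nv = 1.875, A_nt = 0.6875 in²; R_n = min(0.6F_uA_nv, 0.6F_yA_gv) + U_bs·F_u·A_nt = 126.9 kips → 63.4 kips.
Bolt shear governs: 50.5 kips.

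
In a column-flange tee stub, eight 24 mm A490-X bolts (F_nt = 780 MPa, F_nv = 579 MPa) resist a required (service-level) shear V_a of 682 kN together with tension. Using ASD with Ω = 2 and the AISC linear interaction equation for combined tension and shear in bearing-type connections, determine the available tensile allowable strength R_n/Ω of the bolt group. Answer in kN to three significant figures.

A_b = π·24²/4 = 452.4 mm²; f_rv = 682 × 1000 / (8 × 452.4) = 188.4 MPa.
F'_nt = 1.3 F_nt − (Ω F_nt / F_nv) f_rv = 1.3·780 − (2·780/579)·188.4 = 506.3 MPa, capped at F_nt → F'_nt = 506.3 MPa.
R_n = F'_nt · A_b · n = 506.3 × 452.4 × 8 / 1000 = 1832 kN.
Allowable strength R_n/Ω = 1832 / 2 = 916 kN.

916 kN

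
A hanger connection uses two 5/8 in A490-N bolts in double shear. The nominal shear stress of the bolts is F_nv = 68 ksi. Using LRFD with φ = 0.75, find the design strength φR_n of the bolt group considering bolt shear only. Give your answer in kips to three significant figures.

A_b = π × 0.625² / 4 = 0.3068 in².
R_n = F_nv · A_b · n · n_s = 68 × 0.3068 × 2 × 2 = 83.45 kips.
Design strength φR_n = 0.75 × 83.45 = 62.6 kips.

62.6 kips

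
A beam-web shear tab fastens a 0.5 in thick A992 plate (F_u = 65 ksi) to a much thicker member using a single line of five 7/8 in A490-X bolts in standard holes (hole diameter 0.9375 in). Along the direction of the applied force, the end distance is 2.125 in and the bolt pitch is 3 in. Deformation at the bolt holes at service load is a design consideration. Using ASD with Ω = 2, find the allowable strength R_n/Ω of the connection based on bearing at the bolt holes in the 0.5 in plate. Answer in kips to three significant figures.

169 kips

Per bolt r_n = 1.2 l_c t F_u ≤ 2.4 d t F_u; upper limit = 2.4 × 0.875 × 0.5 × 65 = 68.25 kips.
Edge bolt: l_c = 2.125 − 0.9375/2 = 1.656 in → 1.2 × 1.656 × 0.5 × 65 = 64.59 → r_n = 64.59 kips.
Interior bolts: l_c = 3 − 0.9375 = 2.062 in → 1.2 × 2.062 × 0.5 × 65 = 80.44 → r_n = 68.25 kips.
R_n = 1 × 64.59 + 4 × 68.25 = 337.6 kips.
Allowable strength R_n/Ω = 337.6 / 2 = 169 kips.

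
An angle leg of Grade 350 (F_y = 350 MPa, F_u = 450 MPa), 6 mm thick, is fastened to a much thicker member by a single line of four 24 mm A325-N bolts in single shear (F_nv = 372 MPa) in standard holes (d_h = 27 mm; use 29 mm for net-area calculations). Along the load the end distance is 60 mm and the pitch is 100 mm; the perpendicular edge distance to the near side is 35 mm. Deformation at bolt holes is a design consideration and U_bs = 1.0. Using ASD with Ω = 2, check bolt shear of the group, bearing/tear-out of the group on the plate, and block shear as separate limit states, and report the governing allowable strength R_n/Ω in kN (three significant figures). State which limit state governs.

Bolt shear: A_b = π·24²/4 = 452.4 mm²; R_n = 372 × 452.4 × 4 × 1 / 1000 = 673.2 kN → 673.2 / 2 = 337 kN.
Bearing: edge l_c = 46.5, r_n = 150.7 kN; interior l_c = 73, r_n = 155.5 kN; R_n = 150.7 + 3·155.5 = 617.2 kN → 309 kN.
Block shear: A_gv = 2160, A_nv = 1551, A_nt = 123 mm²; R_n = min(0.6F_uA_nv, 0.6F_yA_gv) + U_bs·F_u·A_nt = 474.1 kN → 237 kN.
Block shear governs: 237 kN.

237 kN (block shear governs)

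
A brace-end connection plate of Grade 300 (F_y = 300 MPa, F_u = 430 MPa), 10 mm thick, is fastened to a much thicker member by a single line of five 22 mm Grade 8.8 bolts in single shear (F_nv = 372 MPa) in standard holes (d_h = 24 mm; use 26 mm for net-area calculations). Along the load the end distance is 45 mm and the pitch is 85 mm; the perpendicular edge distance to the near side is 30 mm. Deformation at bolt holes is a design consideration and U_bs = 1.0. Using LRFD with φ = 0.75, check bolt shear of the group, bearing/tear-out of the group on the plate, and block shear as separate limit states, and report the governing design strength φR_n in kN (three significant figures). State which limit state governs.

530 kN (bolt shear governs)

Bolt shear: A_b = π·22²/4 = 380.1 mm²; R_n = 372 × 380.1 × 5 × 1 / 1000 = 707 kN → 0.75 × 707 = 530 kN.
Bearing: edge l_c = 33, r_n = 170.3 kN; interior l_c = 61, r_n = 227 kN; R_n = 170.3 + 4·227 = 1078 kN → 809 kN.
Block shear: A_gv = 3850, A_nv = 2680, A_nt = 170 mm²; R_n = min(0.6F_uA_nv, 0.6F_yA_gv) + U_bs·F_u·A_nt = 764.5 kN → 573 kN.
Bolt shear governs: 530 kN.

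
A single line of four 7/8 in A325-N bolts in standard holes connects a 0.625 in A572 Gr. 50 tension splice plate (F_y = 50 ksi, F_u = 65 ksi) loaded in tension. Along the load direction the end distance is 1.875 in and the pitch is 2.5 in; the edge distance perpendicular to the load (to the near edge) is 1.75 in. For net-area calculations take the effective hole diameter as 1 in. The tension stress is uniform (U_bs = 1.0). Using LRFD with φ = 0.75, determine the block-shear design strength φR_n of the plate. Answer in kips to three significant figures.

145 kips

Shear plane L_v = 1.875 + 3·2.5 = 9.375 in; A_gv = 9.375 × 0.625 = 5.859 in².
A_nv = (9.375 − 3.5·1) × 0.625 = 3.672 in².
A_nt = (1.75 − 0.5·1) × 0.625 = 0.7812 in².
0.6 F_u A_nv = 143.2 kips; 0.6 F_y A_gv = 175.8 kips → shear rupture governs the shear term.
R_n = 143.2 + 1.0 × 65 × 0.7812 = 194 kips.
Design strength φR_n = 0.75 × 194 = 145 kips.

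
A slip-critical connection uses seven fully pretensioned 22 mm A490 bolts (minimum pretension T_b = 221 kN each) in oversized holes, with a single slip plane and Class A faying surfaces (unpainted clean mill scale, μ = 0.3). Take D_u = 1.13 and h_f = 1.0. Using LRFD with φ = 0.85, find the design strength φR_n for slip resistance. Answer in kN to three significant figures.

446 kN

R_n = μ · D_u · h_f · T_b · n_s · n_b = 0.3 × 1.13 × 1.0 × 221 × 1 × 7 = 524.4 kN.
Design strength φR_n = 0.85 × 524.4 = 446 kN.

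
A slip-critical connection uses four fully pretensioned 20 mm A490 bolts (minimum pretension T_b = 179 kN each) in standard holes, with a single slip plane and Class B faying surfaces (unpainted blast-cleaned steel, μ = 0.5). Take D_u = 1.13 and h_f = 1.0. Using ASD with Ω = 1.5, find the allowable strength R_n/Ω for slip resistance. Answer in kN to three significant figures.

R_n = μ · D_u · h_f · T_b · n_s · n_b = 0.5 × 1.13 × 1.0 × 179 × 1 × 4 = 404.5 kN.
Allowable strength R_n/Ω = 404.5 / 1.5 = 270 kN.

270 kN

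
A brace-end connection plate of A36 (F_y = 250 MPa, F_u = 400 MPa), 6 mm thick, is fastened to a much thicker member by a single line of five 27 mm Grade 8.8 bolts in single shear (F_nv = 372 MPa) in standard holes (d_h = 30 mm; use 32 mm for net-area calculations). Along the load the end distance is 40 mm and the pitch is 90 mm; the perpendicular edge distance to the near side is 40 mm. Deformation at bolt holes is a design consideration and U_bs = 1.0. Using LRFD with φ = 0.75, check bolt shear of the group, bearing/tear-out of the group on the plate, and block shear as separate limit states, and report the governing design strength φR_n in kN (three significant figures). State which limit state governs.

313 kN (block shear governs)

Bolt shear: A_b = π·27²/4 = 572.6 mm²; R_n = 372 × 572.6 × 5 × 1 / 1000 = 1065 kN → 0.75 × 1065 = 799 kN.
Bearing: edge l_c = 25, r_n = 72 kN; interior l_c = 60, r_n = 155.5 kN; R_n = 72 + 4·155.5 = 694.1 kN → 521 kN.
Block shear: A_gv = 2400, A_nv = 1536, A_nt = 144 mm²; R_n = min(0.6F_uA_nv, 0.6F_yA_gv) + U_bs·F_u·A_nt = 417.6 kN → 313 kN.
Block shear governs: 313 kN.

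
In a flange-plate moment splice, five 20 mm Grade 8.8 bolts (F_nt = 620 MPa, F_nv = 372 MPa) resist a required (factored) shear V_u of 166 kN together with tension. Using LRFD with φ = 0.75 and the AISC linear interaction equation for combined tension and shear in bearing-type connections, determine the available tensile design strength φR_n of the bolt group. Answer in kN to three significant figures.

673 kN

A_b = π·20²/4 = 314.2 mm²; f_rv = 166 × 1000 / (5 × 314.2) = 105.7 MPa.
F'_nt = 1.3 F_nt − (F_nt / φF_nv) f_rv = 1.3·620 − (620/(0.75·372))·105.7 = 571.2 MPa, capped at F_nt → F'_nt = 571.2 MPa.
R_n = F'_nt · A_b · n = 571.2 × 314.2 × 5 / 1000 = 897.2 kN.
Design strength φR_n = 0.75 × 897.2 = 673 kN.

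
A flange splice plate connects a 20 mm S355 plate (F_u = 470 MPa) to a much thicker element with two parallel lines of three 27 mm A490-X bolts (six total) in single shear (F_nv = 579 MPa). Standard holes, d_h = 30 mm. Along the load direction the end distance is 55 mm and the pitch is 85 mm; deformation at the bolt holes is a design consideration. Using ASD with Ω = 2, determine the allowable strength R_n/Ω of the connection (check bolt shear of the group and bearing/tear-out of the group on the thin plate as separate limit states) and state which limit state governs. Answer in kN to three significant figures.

995 kN (bolt shear governs)

Bolt shear: A_b = π·27²/4 = 572.6 mm²; R_n = 579 × 572.6 × 6 × 1 / 1000 = 1989 kN → 1989 / 2 = 995 kN.
Bearing (1.2 l_c t F_u ≤ 2.4 d t F_u): upper limit = 2.4·27·20·470 / 1000 = 609.1 kN.
  Edge l_c = 55 − 30/2 = 40 → r_n = 451.2 kN; interior l_c = 85 − 30 = 55 → r_n = 609.1 kN.
  R_n,bearing = 2·451.2 + 4·609.1 = 3339 kN → 3339 / 2 = 1670 kN.
Bolt shear governs: 995 kN.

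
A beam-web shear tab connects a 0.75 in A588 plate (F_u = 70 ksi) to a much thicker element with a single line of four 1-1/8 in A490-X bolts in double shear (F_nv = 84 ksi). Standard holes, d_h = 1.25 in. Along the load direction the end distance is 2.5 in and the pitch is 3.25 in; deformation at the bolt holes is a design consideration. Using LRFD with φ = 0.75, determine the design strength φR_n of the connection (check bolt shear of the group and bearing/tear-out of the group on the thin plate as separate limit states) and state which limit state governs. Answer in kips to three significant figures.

372 kips (bearing governs)

Bolt shear: A_b = π·1.125²/4 = 0.994 in²; R_n = 84 × 0.994 × 4 × 2 = 668 kips → 0.75 × 668 = 501 kips.
Bearing (1.2 l_c t F_u ≤ 2.4 d t F_u): upper limit = 2.4·1.125·0.75·70 = 141.8 kips.
  Edge l_c = 2.5 − 1.25/2 = 1.875 → r_n = 118.1 kips; interior l_c = 3.25 − 1.25 = 2 → r_n = 126 kips.
  R_n,bearing = 1·118.1 + 3·126 = 496.1 kips → 0.75 × 496.1 = 372 kips.
Bearing governs: 372 kips.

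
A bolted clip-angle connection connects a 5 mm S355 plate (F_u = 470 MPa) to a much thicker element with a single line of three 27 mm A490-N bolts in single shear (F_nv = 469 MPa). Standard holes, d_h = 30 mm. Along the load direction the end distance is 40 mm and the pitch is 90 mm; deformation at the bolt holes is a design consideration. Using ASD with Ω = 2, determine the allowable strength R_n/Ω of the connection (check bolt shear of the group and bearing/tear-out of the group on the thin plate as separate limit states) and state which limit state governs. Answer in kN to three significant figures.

Bolt shear: A_b = π·27²/4 = 572.6 mm²; R_n = 469 × 572.6 × 3 × 1 / 1000 = 805.6 kN → 805.6 / 2 = 403 kN.
Bearing (1.2 l_c t F_u ≤ 2.4 d t F_u): upper limit = 2.4·27·5·470 / 1000 = 152.3 kN.
  Edge l_c = 40 − 30/2 = 25 → r_n = 70.5 kN; interior l_c = 90 − 30 = 60 → r_n = 152.3 kN.
  R_n,bearing = 1·70.5 + 2·152.3 = 375.1 kN → 375.1 / 2 = 188 kN.
Bearing governs: 188 kN.

188 kN (bearing governs)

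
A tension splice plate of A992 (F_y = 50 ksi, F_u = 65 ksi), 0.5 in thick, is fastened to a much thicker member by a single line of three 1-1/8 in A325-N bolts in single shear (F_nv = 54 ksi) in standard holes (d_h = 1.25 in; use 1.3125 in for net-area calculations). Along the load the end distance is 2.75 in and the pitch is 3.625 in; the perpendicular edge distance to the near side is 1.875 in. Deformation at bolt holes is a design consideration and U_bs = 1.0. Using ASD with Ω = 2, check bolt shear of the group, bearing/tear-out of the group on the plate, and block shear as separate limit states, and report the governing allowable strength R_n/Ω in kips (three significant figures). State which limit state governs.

Bolt shear: A_b = π·1.125²/4 = 0.994 in²; R_n = 54 × 0.994 × 3 × 1 = 161 kips → 161 / 2 = 80.5 kips.
Bearing: edge l_c = 2.125, r_n = 82.88 kips; interior l_c = 2.375, r_n = 87.75 kips; R_n = 82.88 + 2·87.75 = 258.4 kips → 129 kips.
Block shear: A_gv = 5, A_nv = 3.359, A_nt = 0.6094 in²; R_n = min(0.6F_uA_nv, 0.6F_yA_gv) + U_bs·F_u·A_nt = 170.6 kips → 85.3 kips.
Bolt shear governs: 80.5 kips.

80.5 kips (bolt shear governs)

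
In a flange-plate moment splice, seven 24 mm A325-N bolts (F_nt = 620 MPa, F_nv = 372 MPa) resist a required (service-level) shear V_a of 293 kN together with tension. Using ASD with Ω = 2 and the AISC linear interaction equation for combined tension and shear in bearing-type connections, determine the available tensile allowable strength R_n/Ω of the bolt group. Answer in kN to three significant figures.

788 kN

A_b = π·24²/4 = 452.4 mm²; f_rv = 293 × 1000 / (7 × 452.4) = 92.52 MPa.
F'_nt = 1.3 F_nt − (Ω F_nt / F_nv) f_rv = 1.3·620 − (2·620/372)·92.52 = 497.6 MPa, capped at F_nt → F'_nt = 497.6 MPa.
R_n = F'_nt · A_b · n = 497.6 × 452.4 × 7 / 1000 = 1576 kN.
Allowable strength R_n/Ω = 1576 / 2 = 788 kN.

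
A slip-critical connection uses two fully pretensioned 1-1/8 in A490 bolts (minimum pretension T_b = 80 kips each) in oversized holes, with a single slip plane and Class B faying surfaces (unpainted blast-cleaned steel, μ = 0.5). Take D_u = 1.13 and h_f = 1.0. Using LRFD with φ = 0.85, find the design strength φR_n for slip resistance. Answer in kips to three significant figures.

76.8 kips

R_n = μ · D_u · h_f · T_b · n_s · n_b = 0.5 × 1.13 × 1.0 × 80 × 1 × 2 = 90.4 kips.
Design strength φR_n = 0.85 × 90.4 = 76.8 kips.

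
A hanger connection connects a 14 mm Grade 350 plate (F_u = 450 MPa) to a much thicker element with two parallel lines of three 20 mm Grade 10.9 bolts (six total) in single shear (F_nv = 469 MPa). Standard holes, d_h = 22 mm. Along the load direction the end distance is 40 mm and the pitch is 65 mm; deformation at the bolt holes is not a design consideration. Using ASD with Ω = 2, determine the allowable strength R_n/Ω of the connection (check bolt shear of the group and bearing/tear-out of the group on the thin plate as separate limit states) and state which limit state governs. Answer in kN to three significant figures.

Bolt shear: A_b = π·20²/4 = 314.2 mm²; R_n = 469 × 314.2 × 6 × 1 / 1000 = 884 kN → 884 / 2 = 442 kN.
Bearing (1.5 l_c t F_u ≤ 3.0 d t F_u): upper limit = 3.0·20·14·450 / 1000 = 378 kN.
  Edge l_c = 40 − 22/2 = 29 → r_n = 274.1 kN; interior l_c = 65 − 22 = 43 → r_n = 378 kN.
  R_n,bearing = 2·274.1 + 4·378 = 2060 kN → 2060 / 2 = 1030 kN.
Bolt shear governs: 442 kN.

442 kN (bolt shear governs)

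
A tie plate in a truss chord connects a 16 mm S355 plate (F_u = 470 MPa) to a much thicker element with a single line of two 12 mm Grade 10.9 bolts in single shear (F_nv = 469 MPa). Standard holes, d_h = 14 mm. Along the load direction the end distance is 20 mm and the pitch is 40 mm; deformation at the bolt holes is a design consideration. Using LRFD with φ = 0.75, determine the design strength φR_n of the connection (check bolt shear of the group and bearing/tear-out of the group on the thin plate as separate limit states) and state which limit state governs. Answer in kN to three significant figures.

Bolt shear: A_b = π·12²/4 = 113.1 mm²; R_n = 469 × 113.1 × 2 × 1 / 1000 = 106.1 kN → 0.75 × 106.1 = 79.6 kN.
Bearing (1.2 l_c t F_u ≤ 2.4 d t F_u): upper limit = 2.4·12·16·470 / 1000 = 216.6 kN.
  Edge l_c = 20 − 14/2 = 13 → r_n = 117.3 kN; interior l_c = 40 − 14 = 26 → r_n = 216.6 kN.
  R_n,bearing = 1·117.3 + 1·216.6 = 333.9 kN → 0.75 × 333.9 = 250 kN.
Bolt shear governs: 79.6 kN.

79.6 kN (bolt shear governs)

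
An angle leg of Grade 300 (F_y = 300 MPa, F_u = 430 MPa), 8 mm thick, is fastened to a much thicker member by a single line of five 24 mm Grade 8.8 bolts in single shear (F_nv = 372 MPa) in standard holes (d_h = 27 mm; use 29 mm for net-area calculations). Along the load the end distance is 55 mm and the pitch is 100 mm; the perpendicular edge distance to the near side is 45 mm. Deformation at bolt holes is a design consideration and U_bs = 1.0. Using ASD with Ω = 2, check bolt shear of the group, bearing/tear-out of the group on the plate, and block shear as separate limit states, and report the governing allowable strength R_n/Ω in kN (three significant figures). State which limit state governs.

Bolt shear: A_b = π·24²/4 = 452.4 mm²; R_n = 372 × 452.4 × 5 × 1 / 1000 = 841.4 kN → 841.4 / 2 = 421 kN.
Bearing: edge l_c = 41.5, r_n = 171.3 kN; interior l_c = 73, r_n = 198.1 kN; R_n = 171.3 + 4·198.1 = 963.9 kN → 482 kN.
Block shear: A_gv = 3640, A_nv = 2596, A_nt = 244 mm²; R_n = min(0.6F_uA_nv, 0.6F_yA_gv) + U_bs·F_u·A_nt = 760.1 kN → 380 kN.
Block shear governs: 380 kN.

380 kN (block shear governs)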